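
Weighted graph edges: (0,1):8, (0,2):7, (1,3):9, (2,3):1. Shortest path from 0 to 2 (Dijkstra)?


Dijkstra from 0:
Distances: {0: 0, 1: 8, 2: 7, 3: 8}
Shortest distance to 2 = 7, path = [0, 2]


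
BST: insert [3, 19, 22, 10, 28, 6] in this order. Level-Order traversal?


Root = 3; build tree by BST insertion.
Level-Order traversal: [3, 19, 10, 22, 6, 28]


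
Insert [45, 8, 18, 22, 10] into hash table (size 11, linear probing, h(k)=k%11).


Insertions: 45->slot 1; 8->slot 8; 18->slot 7; 22->slot 0; 10->slot 10
Table: [22, 45, None, None, None, None, None, 18, 8, None, 10]


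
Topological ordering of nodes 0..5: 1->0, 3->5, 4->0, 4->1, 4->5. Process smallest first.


Kahn's algorithm, process smallest node first
Order: [2, 3, 4, 1, 0, 5]


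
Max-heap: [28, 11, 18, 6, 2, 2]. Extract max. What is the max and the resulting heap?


Max = 28
Replace root with last, heapify down
Resulting heap: [18, 11, 2, 6, 2]


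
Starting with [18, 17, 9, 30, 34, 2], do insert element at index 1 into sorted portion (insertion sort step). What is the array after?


After one pass: [17, 18, 9, 30, 34, 2]


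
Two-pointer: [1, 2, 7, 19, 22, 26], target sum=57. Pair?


Two pointers: lo=0, hi=5
No pair sums to 57


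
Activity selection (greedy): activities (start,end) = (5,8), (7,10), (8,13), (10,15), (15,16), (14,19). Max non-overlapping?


Greedy: pick earliest-ending, then skip overlaps.
Selected (3 activities): [(5, 8), (8, 13), (15, 16)]


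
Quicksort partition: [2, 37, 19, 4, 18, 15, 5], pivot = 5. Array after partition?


Elements <= 5 go left of pivot.
Result: [2, 4, 5, 37, 18, 15, 19], pivot at index 2


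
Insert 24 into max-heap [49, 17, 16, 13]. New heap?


Append 24: [49, 17, 16, 13, 24]
Bubble up: swap idx 4(24) with idx 1(17)
Result: [49, 24, 16, 13, 17]


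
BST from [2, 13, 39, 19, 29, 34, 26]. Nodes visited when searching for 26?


BST root = 2
Search for 26: compare at each node
Path: [2, 13, 39, 19, 29, 26]


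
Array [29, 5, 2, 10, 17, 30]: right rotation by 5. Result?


Right rotate by 5: [5, 2, 10, 17, 30, 29]


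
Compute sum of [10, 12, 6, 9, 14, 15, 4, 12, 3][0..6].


Prefix sums: [0, 10, 22, 28, 37, 51, 66, 70, 82, 85]
Sum[0..6] = prefix[7] - prefix[0] = 70 - 0 = 70


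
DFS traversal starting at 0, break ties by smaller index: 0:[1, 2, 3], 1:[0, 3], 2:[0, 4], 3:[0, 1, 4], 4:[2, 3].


DFS stack-based: start with [0]
Visit order: [0, 1, 3, 4, 2]


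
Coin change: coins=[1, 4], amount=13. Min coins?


dp[0]=0; dp[i]=1+min(dp[i-c] for c in coins)
...dp[8]=2, dp[9]=3, dp[10]=4, dp[11]=5, dp[12]=3, dp[13]=4
Minimum coins for 13 = 4


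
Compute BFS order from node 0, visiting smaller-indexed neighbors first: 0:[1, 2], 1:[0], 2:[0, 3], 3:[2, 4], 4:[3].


BFS queue: start with [0]
Visit order: [0, 1, 2, 3, 4]


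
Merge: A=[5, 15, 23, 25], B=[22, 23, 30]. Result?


Compare heads, take smaller each step.
Merged: [5, 15, 22, 23, 23, 25, 30]


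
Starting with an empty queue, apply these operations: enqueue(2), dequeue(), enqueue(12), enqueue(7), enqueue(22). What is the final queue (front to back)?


enqueue(2) -> [2]
dequeue() returns 2 -> []
enqueue(12) -> [12]
enqueue(7) -> [12, 7]
enqueue(22) -> [12, 7, 22]
Final queue (front to back): [12, 7, 22]


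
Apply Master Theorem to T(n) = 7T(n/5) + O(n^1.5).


a=7, b=5, c=1.5. log_5(7)=1.209 < c=1.5. Case 3: O(n^c) = O(n^1.500)
Complexity: O(n^1.500)


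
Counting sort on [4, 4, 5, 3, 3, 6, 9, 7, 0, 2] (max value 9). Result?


Count array: [1, 0, 1, 2, 2, 1, 1, 1, 0, 1]
Reconstruct: [0, 2, 3, 3, 4, 4, 5, 6, 7, 9]


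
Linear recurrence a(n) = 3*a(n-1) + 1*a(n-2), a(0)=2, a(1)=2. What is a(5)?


Build bottom-up:
...a(3)=26, a(4)=86, a(5)=3*86+1*26=284


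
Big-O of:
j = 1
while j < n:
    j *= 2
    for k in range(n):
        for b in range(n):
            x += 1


Per nesting level: O(log n) * O(n) * O(n) = O(n^2 log n)
Complexity: O(n^2 log n)


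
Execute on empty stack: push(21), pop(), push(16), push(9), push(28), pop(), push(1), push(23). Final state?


push(21) -> [21]
pop() returns 21 -> []
push(16) -> [16]
push(9) -> [16, 9]
push(28) -> [16, 9, 28]
pop() returns 28 -> [16, 9]
push(1) -> [16, 9, 1]
push(23) -> [16, 9, 1, 23]
Final stack (bottom to top): [16, 9, 1, 23]


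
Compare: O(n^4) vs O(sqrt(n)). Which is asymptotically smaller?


sublinear grows slower than quartic
O(sqrt(n)) is asymptotically smaller; O(n^4) grows faster


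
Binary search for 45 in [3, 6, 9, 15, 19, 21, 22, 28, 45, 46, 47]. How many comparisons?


Search for 45:
[0,10] mid=5 arr[5]=21
[6,10] mid=8 arr[8]=45
Total: 2 comparisons


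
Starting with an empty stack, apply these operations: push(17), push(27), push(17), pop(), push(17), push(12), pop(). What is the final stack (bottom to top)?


push(17) -> [17]
push(27) -> [17, 27]
push(17) -> [17, 27, 17]
pop() returns 17 -> [17, 27]
push(17) -> [17, 27, 17]
push(12) -> [17, 27, 17, 12]
pop() returns 12 -> [17, 27, 17]
Final stack (bottom to top): [17, 27, 17]


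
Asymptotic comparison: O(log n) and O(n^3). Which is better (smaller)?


logarithmic grows slower than cubic
O(log n) is asymptotically smaller; O(n^3) grows faster


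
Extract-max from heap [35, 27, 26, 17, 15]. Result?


Max = 35
Replace root with last, heapify down
Resulting heap: [27, 17, 26, 15]


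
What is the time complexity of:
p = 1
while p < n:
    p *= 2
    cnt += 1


Per nesting level: O(log n) = O(log n)
Complexity: O(log n)


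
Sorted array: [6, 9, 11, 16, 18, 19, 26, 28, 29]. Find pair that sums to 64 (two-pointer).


Two pointers: lo=0, hi=8
No pair sums to 64


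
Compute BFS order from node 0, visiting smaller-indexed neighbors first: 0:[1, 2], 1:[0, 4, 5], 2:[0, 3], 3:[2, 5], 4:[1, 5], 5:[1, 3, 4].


BFS queue: start with [0]
Visit order: [0, 1, 2, 4, 5, 3]


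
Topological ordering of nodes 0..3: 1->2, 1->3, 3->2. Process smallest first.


Kahn's algorithm, process smallest node first
Order: [0, 1, 3, 2]


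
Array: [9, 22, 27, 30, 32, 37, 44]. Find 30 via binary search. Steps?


Search for 30:
[0,6] mid=3 arr[3]=30
Total: 1 comparisons


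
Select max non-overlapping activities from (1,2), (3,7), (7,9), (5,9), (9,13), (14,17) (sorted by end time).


Greedy: pick earliest-ending, then skip overlaps.
Selected (5 activities): [(1, 2), (3, 7), (7, 9), (9, 13), (14, 17)]


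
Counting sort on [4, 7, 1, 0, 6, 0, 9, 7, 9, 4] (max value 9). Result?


Count array: [2, 1, 0, 0, 2, 0, 1, 2, 0, 2]
Reconstruct: [0, 0, 1, 4, 4, 6, 7, 7, 9, 9]


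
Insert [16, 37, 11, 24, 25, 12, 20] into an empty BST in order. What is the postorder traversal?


Root = 16; build tree by BST insertion.
Postorder traversal: [12, 11, 20, 25, 24, 37, 16]


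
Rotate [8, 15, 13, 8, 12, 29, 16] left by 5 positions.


Left rotate by 5: [29, 16, 8, 15, 13, 8, 12]


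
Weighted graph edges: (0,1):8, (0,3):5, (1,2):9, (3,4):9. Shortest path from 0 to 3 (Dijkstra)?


Dijkstra from 0:
Distances: {0: 0, 1: 8, 2: 17, 3: 5, 4: 14}
Shortest distance to 3 = 5, path = [0, 3]


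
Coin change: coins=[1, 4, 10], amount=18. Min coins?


dp[0]=0; dp[i]=1+min(dp[i-c] for c in coins)
...dp[13]=4, dp[14]=2, dp[15]=3, dp[16]=4, dp[17]=5, dp[18]=3
Minimum coins for 18 = 3


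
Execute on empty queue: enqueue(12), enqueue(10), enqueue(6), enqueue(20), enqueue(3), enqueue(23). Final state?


enqueue(12) -> [12]
enqueue(10) -> [12, 10]
enqueue(6) -> [12, 10, 6]
enqueue(20) -> [12, 10, 6, 20]
enqueue(3) -> [12, 10, 6, 20, 3]
enqueue(23) -> [12, 10, 6, 20, 3, 23]
Final queue (front to back): [12, 10, 6, 20, 3, 23]


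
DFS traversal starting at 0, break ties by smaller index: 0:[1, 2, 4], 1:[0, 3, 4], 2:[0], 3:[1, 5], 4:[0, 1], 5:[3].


DFS stack-based: start with [0]
Visit order: [0, 1, 3, 5, 4, 2]


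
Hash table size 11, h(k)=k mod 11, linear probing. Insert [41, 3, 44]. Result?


Insertions: 41->slot 8; 3->slot 3; 44->slot 0
Table: [44, None, None, 3, None, None, None, None, 41, None, None]


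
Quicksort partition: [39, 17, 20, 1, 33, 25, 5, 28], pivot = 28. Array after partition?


Elements <= 28 go left of pivot.
Result: [17, 20, 1, 25, 5, 28, 33, 39], pivot at index 5


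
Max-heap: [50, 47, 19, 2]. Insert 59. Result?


Append 59: [50, 47, 19, 2, 59]
Bubble up: swap idx 4(59) with idx 1(47); swap idx 1(59) with idx 0(50)
Result: [59, 50, 19, 2, 47]


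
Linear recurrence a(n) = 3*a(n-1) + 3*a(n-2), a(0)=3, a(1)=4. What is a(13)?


Build bottom-up:
...a(11)=3235545, a(12)=12266883, a(13)=3*12266883+3*3235545=46507284


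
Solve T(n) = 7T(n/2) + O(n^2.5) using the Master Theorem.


a=7, b=2, c=2.5. log_2(7)=2.807 > c=2.5. Case 1: O(n^log_b(a)) = O(n^2.807)
Complexity: O(n^2.807)


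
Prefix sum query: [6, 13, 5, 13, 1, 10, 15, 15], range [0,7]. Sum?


Prefix sums: [0, 6, 19, 24, 37, 38, 48, 63, 78]
Sum[0..7] = prefix[8] - prefix[0] = 78 - 0 = 78


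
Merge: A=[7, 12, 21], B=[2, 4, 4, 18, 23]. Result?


Compare heads, take smaller each step.
Merged: [2, 4, 4, 7, 12, 18, 21, 23]


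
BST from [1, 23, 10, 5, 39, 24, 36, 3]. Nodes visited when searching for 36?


BST root = 1
Search for 36: compare at each node
Path: [1, 23, 39, 24, 36]


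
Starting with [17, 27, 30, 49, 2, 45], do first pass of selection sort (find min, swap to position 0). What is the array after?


After one pass: [2, 27, 30, 49, 17, 45]


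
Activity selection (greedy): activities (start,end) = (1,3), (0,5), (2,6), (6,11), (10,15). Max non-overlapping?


Greedy: pick earliest-ending, then skip overlaps.
Selected (2 activities): [(1, 3), (6, 11)]


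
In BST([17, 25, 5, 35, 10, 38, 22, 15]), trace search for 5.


BST root = 17
Search for 5: compare at each node
Path: [17, 5]


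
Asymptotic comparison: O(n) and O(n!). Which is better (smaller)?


linear grows slower than factorial
O(n) is asymptotically smaller; O(n!) grows faster


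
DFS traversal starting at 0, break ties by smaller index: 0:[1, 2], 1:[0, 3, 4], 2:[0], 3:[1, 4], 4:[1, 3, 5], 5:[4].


DFS stack-based: start with [0]
Visit order: [0, 1, 3, 4, 5, 2]


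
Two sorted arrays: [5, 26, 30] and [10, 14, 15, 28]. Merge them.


Compare heads, take smaller each step.
Merged: [5, 10, 14, 15, 26, 28, 30]


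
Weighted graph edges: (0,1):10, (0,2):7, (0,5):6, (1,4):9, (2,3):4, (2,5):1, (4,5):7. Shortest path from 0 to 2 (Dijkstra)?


Dijkstra from 0:
Distances: {0: 0, 1: 10, 2: 7, 3: 11, 4: 13, 5: 6}
Shortest distance to 2 = 7, path = [0, 2]


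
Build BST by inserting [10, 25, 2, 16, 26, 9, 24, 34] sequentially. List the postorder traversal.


Root = 10; build tree by BST insertion.
Postorder traversal: [9, 2, 24, 16, 34, 26, 25, 10]


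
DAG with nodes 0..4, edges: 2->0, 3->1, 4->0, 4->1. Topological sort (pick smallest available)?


Kahn's algorithm, process smallest node first
Order: [2, 3, 4, 0, 1]


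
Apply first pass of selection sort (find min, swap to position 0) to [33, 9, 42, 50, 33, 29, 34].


After one pass: [9, 33, 42, 50, 33, 29, 34]


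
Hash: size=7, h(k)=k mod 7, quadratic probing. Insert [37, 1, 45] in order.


Insertions: 37->slot 2; 1->slot 1; 45->slot 3
Table: [None, 1, 37, 45, None, None, None]


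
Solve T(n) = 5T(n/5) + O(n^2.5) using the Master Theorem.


a=5, b=5, c=2.5. log_5(5)=1 < c=2.5. Case 3: O(n^c) = O(n^2.500)
Complexity: O(n^2.500)


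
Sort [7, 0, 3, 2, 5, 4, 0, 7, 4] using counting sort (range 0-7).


Count array: [2, 0, 1, 1, 2, 1, 0, 2]
Reconstruct: [0, 0, 2, 3, 4, 4, 5, 7, 7]


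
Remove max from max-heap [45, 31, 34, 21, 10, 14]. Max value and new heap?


Max = 45
Replace root with last, heapify down
Resulting heap: [34, 31, 14, 21, 10]


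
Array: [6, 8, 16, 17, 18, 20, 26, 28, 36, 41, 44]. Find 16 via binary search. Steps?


Search for 16:
[0,10] mid=5 arr[5]=20
[0,4] mid=2 arr[2]=16
Total: 2 comparisons


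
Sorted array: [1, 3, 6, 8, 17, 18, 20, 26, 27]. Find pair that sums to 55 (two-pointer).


Two pointers: lo=0, hi=8
No pair sums to 55


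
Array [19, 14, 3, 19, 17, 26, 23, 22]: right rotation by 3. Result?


Right rotate by 3: [26, 23, 22, 19, 14, 3, 19, 17]


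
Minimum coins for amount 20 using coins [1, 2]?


dp[0]=0; dp[i]=1+min(dp[i-c] for c in coins)
...dp[15]=8, dp[16]=8, dp[17]=9, dp[18]=9, dp[19]=10, dp[20]=10
Minimum coins for 20 = 10


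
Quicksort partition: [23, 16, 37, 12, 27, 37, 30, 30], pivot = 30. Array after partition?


Elements <= 30 go left of pivot.
Result: [23, 16, 12, 27, 30, 30, 37, 37], pivot at index 5


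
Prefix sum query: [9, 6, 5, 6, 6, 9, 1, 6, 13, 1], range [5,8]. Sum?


Prefix sums: [0, 9, 15, 20, 26, 32, 41, 42, 48, 61, 62]
Sum[5..8] = prefix[9] - prefix[5] = 61 - 32 = 29


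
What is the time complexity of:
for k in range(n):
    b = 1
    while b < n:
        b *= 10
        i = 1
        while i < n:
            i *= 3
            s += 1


Per nesting level: O(n) * O(log n) * O(log n) = O(n (log n)^2)
Complexity: O(n (log n)^2)


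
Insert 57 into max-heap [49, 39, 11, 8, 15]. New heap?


Append 57: [49, 39, 11, 8, 15, 57]
Bubble up: swap idx 5(57) with idx 2(11); swap idx 2(57) with idx 0(49)
Result: [57, 39, 49, 8, 15, 11]


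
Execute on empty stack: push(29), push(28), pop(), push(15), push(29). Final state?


push(29) -> [29]
push(28) -> [29, 28]
pop() returns 28 -> [29]
push(15) -> [29, 15]
push(29) -> [29, 15, 29]
Final stack (bottom to top): [29, 15, 29]


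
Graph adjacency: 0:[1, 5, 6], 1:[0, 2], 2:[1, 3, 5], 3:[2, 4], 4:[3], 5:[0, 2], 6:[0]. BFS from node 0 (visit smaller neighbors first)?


BFS queue: start with [0]
Visit order: [0, 1, 5, 6, 2, 3, 4]


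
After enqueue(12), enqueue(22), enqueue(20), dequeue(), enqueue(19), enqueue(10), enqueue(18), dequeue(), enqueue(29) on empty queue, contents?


enqueue(12) -> [12]
enqueue(22) -> [12, 22]
enqueue(20) -> [12, 22, 20]
dequeue() returns 12 -> [22, 20]
enqueue(19) -> [22, 20, 19]
enqueue(10) -> [22, 20, 19, 10]
enqueue(18) -> [22, 20, 19, 10, 18]
dequeue() returns 22 -> [20, 19, 10, 18]
enqueue(29) -> [20, 19, 10, 18, 29]
Final queue (front to back): [20, 19, 10, 18, 29]


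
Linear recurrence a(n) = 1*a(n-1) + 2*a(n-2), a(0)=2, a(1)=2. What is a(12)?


Build bottom-up:
...a(10)=1366, a(11)=2730, a(12)=1*2730+2*1366=5462


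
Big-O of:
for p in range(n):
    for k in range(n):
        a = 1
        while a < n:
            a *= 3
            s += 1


Per nesting level: O(n) * O(n) * O(log n) = O(n^2 log n)
Complexity: O(n^2 log n)


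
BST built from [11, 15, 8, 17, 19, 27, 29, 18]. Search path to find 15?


BST root = 11
Search for 15: compare at each node
Path: [11, 15]


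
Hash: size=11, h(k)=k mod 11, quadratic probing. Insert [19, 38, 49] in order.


Insertions: 19->slot 8; 38->slot 5; 49->slot 6
Table: [None, None, None, None, None, 38, 49, None, 19, None, None]


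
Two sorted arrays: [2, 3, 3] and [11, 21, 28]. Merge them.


Compare heads, take smaller each step.
Merged: [2, 3, 3, 11, 21, 28]


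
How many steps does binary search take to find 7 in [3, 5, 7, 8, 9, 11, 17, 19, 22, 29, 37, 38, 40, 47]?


Search for 7:
[0,13] mid=6 arr[6]=17
[0,5] mid=2 arr[2]=7
Total: 2 comparisons


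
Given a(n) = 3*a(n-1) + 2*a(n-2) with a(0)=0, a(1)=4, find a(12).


Build bottom-up:
...a(10)=318588, a(11)=1134668, a(12)=3*1134668+2*318588=4041180


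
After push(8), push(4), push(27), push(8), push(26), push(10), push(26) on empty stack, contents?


push(8) -> [8]
push(4) -> [8, 4]
push(27) -> [8, 4, 27]
push(8) -> [8, 4, 27, 8]
push(26) -> [8, 4, 27, 8, 26]
push(10) -> [8, 4, 27, 8, 26, 10]
push(26) -> [8, 4, 27, 8, 26, 10, 26]
Final stack (bottom to top): [8, 4, 27, 8, 26, 10, 26]


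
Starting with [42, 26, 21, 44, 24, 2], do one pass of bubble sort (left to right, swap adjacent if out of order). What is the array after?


After one pass: [26, 21, 42, 24, 2, 44]


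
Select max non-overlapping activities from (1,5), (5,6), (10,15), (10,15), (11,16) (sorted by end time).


Greedy: pick earliest-ending, then skip overlaps.
Selected (3 activities): [(1, 5), (5, 6), (10, 15)]


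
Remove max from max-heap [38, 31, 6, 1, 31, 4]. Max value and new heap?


Max = 38
Replace root with last, heapify down
Resulting heap: [31, 31, 6, 1, 4]


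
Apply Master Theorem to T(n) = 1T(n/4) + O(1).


a=1, b=4, c=0. log_4(1)=0 = c=0. Case 2: O(n^c log n) = O(log n)
Complexity: O(log n)


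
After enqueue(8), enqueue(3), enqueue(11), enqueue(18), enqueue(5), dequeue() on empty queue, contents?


enqueue(8) -> [8]
enqueue(3) -> [8, 3]
enqueue(11) -> [8, 3, 11]
enqueue(18) -> [8, 3, 11, 18]
enqueue(5) -> [8, 3, 11, 18, 5]
dequeue() returns 8 -> [3, 11, 18, 5]
Final queue (front to back): [3, 11, 18, 5]


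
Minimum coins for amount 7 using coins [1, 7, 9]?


dp[0]=0; dp[i]=1+min(dp[i-c] for c in coins)
...dp[2]=2, dp[3]=3, dp[4]=4, dp[5]=5, dp[6]=6, dp[7]=1
Minimum coins for 7 = 1


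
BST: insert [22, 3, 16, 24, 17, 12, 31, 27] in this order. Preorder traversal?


Root = 22; build tree by BST insertion.
Preorder traversal: [22, 3, 16, 12, 17, 24, 31, 27]


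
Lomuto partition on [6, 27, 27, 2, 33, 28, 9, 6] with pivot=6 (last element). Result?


Elements <= 6 go left of pivot.
Result: [6, 2, 6, 27, 33, 28, 9, 27], pivot at index 2


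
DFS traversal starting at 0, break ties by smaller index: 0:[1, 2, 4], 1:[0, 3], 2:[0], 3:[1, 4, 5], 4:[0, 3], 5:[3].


DFS stack-based: start with [0]
Visit order: [0, 1, 3, 4, 5, 2]


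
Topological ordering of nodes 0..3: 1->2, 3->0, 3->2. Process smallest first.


Kahn's algorithm, process smallest node first
Order: [1, 3, 0, 2]


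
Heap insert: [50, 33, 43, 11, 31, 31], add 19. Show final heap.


Append 19: [50, 33, 43, 11, 31, 31, 19]
Bubble up: no swaps needed
Result: [50, 33, 43, 11, 31, 31, 19]


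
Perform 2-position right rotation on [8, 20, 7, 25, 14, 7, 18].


Right rotate by 2: [7, 18, 8, 20, 7, 25, 14]


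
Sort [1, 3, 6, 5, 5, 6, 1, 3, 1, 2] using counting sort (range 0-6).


Count array: [0, 3, 1, 2, 0, 2, 2]
Reconstruct: [1, 1, 1, 2, 3, 3, 5, 5, 6, 6]


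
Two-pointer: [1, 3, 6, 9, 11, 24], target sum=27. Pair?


Two pointers: lo=0, hi=5
Found pair: (3, 24) summing to 27


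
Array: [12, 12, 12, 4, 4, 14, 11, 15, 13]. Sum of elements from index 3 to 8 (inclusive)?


Prefix sums: [0, 12, 24, 36, 40, 44, 58, 69, 84, 97]
Sum[3..8] = prefix[9] - prefix[3] = 97 - 36 = 61


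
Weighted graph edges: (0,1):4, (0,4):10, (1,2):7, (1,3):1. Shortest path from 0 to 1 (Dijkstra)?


Dijkstra from 0:
Distances: {0: 0, 1: 4, 2: 11, 3: 5, 4: 10}
Shortest distance to 1 = 4, path = [0, 1]


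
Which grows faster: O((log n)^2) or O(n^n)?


polylogarithmic grows slower than n^n
O((log n)^2) is asymptotically smaller; O(n^n) grows faster


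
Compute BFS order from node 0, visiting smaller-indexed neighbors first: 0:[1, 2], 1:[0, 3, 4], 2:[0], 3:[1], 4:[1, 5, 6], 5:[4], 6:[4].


BFS queue: start with [0]
Visit order: [0, 1, 2, 3, 4, 5, 6]


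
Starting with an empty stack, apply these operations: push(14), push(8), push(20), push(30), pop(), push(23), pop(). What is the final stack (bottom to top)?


push(14) -> [14]
push(8) -> [14, 8]
push(20) -> [14, 8, 20]
push(30) -> [14, 8, 20, 30]
pop() returns 30 -> [14, 8, 20]
push(23) -> [14, 8, 20, 23]
pop() returns 23 -> [14, 8, 20]
Final stack (bottom to top): [14, 8, 20]


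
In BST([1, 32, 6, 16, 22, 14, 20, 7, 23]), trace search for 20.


BST root = 1
Search for 20: compare at each node
Path: [1, 32, 6, 16, 22, 20]


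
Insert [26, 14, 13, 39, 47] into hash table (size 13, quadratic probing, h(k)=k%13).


Insertions: 26->slot 0; 14->slot 1; 13->slot 4; 39->slot 9; 47->slot 8
Table: [26, 14, None, None, 13, None, None, None, 47, 39, None, None, None]


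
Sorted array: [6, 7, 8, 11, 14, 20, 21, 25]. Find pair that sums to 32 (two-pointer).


Two pointers: lo=0, hi=7
Found pair: (7, 25) summing to 32


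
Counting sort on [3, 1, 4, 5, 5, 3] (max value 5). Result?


Count array: [0, 1, 0, 2, 1, 2]
Reconstruct: [1, 3, 3, 4, 5, 5]


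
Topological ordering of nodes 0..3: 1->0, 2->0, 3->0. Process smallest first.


Kahn's algorithm, process smallest node first
Order: [1, 2, 3, 0]


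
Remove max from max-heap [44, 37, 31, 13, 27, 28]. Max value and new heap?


Max = 44
Replace root with last, heapify down
Resulting heap: [37, 28, 31, 13, 27]


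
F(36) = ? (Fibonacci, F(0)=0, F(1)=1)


F(n)=F(n-1)+F(n-2)
...F(34)=5702887, F(35)=9227465, F(36)=14930352


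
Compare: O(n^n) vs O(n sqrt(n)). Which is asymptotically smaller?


n^1.5 grows slower than n^n
O(n sqrt(n)) is asymptotically smaller; O(n^n) grows faster


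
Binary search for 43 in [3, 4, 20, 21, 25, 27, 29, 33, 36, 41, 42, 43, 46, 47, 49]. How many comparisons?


Search for 43:
[0,14] mid=7 arr[7]=33
[8,14] mid=11 arr[11]=43
Total: 2 comparisons


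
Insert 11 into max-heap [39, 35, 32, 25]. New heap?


Append 11: [39, 35, 32, 25, 11]
Bubble up: no swaps needed
Result: [39, 35, 32, 25, 11]


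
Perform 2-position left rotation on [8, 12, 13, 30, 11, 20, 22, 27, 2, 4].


Left rotate by 2: [13, 30, 11, 20, 22, 27, 2, 4, 8, 12]


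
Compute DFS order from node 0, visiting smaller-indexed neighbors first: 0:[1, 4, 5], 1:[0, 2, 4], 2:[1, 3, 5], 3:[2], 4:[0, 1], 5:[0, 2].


DFS stack-based: start with [0]
Visit order: [0, 1, 2, 3, 5, 4]


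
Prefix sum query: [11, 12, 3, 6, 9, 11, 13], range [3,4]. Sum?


Prefix sums: [0, 11, 23, 26, 32, 41, 52, 65]
Sum[3..4] = prefix[5] - prefix[3] = 41 - 26 = 15


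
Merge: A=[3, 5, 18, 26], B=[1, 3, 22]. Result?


Compare heads, take smaller each step.
Merged: [1, 3, 3, 5, 18, 22, 26]


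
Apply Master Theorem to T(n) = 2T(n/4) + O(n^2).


a=2, b=4, c=2. log_4(2)=0.5 < c=2. Case 3: O(n^c) = O(n^2)
Complexity: O(n^2)


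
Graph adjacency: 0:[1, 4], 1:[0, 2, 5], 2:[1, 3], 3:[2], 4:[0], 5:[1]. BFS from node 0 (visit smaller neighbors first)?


BFS queue: start with [0]
Visit order: [0, 1, 4, 2, 5, 3]


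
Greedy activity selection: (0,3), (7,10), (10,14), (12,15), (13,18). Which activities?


Greedy: pick earliest-ending, then skip overlaps.
Selected (3 activities): [(0, 3), (7, 10), (10, 14)]


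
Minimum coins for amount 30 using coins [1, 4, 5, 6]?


dp[0]=0; dp[i]=1+min(dp[i-c] for c in coins)
...dp[25]=5, dp[26]=5, dp[27]=5, dp[28]=5, dp[29]=5, dp[30]=5
Minimum coins for 30 = 5


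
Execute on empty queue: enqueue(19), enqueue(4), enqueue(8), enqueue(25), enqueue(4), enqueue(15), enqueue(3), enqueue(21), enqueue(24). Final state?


enqueue(19) -> [19]
enqueue(4) -> [19, 4]
enqueue(8) -> [19, 4, 8]
enqueue(25) -> [19, 4, 8, 25]
enqueue(4) -> [19, 4, 8, 25, 4]
enqueue(15) -> [19, 4, 8, 25, 4, 15]
enqueue(3) -> [19, 4, 8, 25, 4, 15, 3]
enqueue(21) -> [19, 4, 8, 25, 4, 15, 3, 21]
enqueue(24) -> [19, 4, 8, 25, 4, 15, 3, 21, 24]
Final queue (front to back): [19, 4, 8, 25, 4, 15, 3, 21, 24]


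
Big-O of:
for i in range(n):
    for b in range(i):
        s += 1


Per nesting level: O(n) * O(n) [triangular over i] = O(n^2)
Complexity: O(n^2)


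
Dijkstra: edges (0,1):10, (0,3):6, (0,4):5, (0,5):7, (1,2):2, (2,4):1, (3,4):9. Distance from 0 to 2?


Dijkstra from 0:
Distances: {0: 0, 1: 8, 2: 6, 3: 6, 4: 5, 5: 7}
Shortest distance to 2 = 6, path = [0, 4, 2]


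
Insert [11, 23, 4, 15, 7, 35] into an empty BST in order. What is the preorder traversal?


Root = 11; build tree by BST insertion.
Preorder traversal: [11, 4, 7, 23, 15, 35]


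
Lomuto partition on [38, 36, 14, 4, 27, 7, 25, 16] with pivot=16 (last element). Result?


Elements <= 16 go left of pivot.
Result: [14, 4, 7, 16, 27, 38, 25, 36], pivot at index 3


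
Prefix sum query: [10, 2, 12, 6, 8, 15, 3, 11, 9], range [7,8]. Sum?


Prefix sums: [0, 10, 12, 24, 30, 38, 53, 56, 67, 76]
Sum[7..8] = prefix[9] - prefix[7] = 76 - 56 = 20


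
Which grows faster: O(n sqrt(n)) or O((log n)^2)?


polylogarithmic grows slower than n^1.5
O((log n)^2) is asymptotically smaller; O(n sqrt(n)) grows faster


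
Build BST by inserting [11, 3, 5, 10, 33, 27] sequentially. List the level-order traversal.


Root = 11; build tree by BST insertion.
Level-Order traversal: [11, 3, 33, 5, 27, 10]


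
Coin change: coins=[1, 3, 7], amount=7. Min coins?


dp[0]=0; dp[i]=1+min(dp[i-c] for c in coins)
...dp[2]=2, dp[3]=1, dp[4]=2, dp[5]=3, dp[6]=2, dp[7]=1
Minimum coins for 7 = 1


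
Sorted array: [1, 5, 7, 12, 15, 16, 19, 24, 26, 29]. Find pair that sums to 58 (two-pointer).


Two pointers: lo=0, hi=9
No pair sums to 58


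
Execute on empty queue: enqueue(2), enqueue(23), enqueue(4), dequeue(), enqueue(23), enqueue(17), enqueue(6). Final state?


enqueue(2) -> [2]
enqueue(23) -> [2, 23]
enqueue(4) -> [2, 23, 4]
dequeue() returns 2 -> [23, 4]
enqueue(23) -> [23, 4, 23]
enqueue(17) -> [23, 4, 23, 17]
enqueue(6) -> [23, 4, 23, 17, 6]
Final queue (front to back): [23, 4, 23, 17, 6]


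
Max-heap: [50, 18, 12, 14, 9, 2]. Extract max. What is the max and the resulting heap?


Max = 50
Replace root with last, heapify down
Resulting heap: [18, 14, 12, 2, 9]


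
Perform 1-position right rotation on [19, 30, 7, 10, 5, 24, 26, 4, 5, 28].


Right rotate by 1: [28, 19, 30, 7, 10, 5, 24, 26, 4, 5]


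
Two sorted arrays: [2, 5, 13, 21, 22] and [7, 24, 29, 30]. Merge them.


Compare heads, take smaller each step.
Merged: [2, 5, 7, 13, 21, 22, 24, 29, 30]


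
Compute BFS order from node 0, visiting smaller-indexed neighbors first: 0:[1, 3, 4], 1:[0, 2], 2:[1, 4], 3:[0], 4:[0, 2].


BFS queue: start with [0]
Visit order: [0, 1, 3, 4, 2]


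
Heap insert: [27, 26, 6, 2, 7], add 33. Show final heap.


Append 33: [27, 26, 6, 2, 7, 33]
Bubble up: swap idx 5(33) with idx 2(6); swap idx 2(33) with idx 0(27)
Result: [33, 26, 27, 2, 7, 6]


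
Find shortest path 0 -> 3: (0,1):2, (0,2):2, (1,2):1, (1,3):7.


Dijkstra from 0:
Distances: {0: 0, 1: 2, 2: 2, 3: 9}
Shortest distance to 3 = 9, path = [0, 1, 3]


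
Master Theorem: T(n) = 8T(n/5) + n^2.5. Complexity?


a=8, b=5, c=2.5. log_5(8)=1.292 < c=2.5. Case 3: O(n^c) = O(n^2.500)
Complexity: O(n^2.500)


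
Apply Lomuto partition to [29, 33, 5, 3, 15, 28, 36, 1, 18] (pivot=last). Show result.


Elements <= 18 go left of pivot.
Result: [5, 3, 15, 1, 18, 28, 36, 33, 29], pivot at index 4


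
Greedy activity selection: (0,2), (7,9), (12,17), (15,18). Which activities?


Greedy: pick earliest-ending, then skip overlaps.
Selected (3 activities): [(0, 2), (7, 9), (12, 17)]


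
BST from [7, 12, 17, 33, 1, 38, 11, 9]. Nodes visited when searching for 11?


BST root = 7
Search for 11: compare at each node
Path: [7, 12, 11]


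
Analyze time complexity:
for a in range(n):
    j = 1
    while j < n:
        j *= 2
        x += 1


Per nesting level: O(n) * O(log n) = O(n log n)
Complexity: O(n log n)


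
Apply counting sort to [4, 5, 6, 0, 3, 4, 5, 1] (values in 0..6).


Count array: [1, 1, 0, 1, 2, 2, 1]
Reconstruct: [0, 1, 3, 4, 4, 5, 5, 6]


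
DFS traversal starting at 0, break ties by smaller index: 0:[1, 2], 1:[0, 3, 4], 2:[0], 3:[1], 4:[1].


DFS stack-based: start with [0]
Visit order: [0, 1, 3, 4, 2]


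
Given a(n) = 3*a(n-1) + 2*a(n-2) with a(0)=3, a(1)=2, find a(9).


Build bottom-up:
...a(7)=6496, a(8)=23136, a(9)=3*23136+2*6496=82400


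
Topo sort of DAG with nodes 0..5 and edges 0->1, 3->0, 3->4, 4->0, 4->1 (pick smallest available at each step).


Kahn's algorithm, process smallest node first
Order: [2, 3, 4, 0, 1, 5]


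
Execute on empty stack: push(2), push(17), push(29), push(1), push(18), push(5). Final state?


push(2) -> [2]
push(17) -> [2, 17]
push(29) -> [2, 17, 29]
push(1) -> [2, 17, 29, 1]
push(18) -> [2, 17, 29, 1, 18]
push(5) -> [2, 17, 29, 1, 18, 5]
Final stack (bottom to top): [2, 17, 29, 1, 18, 5]


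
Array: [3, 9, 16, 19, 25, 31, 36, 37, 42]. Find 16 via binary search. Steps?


Search for 16:
[0,8] mid=4 arr[4]=25
[0,3] mid=1 arr[1]=9
[2,3] mid=2 arr[2]=16
Total: 3 comparisons


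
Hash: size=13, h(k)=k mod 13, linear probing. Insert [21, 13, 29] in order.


Insertions: 21->slot 8; 13->slot 0; 29->slot 3
Table: [13, None, None, 29, None, None, None, None, 21, None, None, None, None]


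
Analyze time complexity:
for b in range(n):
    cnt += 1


Per nesting level: O(n) = O(n)
Complexity: O(n)


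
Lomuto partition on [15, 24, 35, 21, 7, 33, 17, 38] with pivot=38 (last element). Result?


Elements <= 38 go left of pivot.
Result: [15, 24, 35, 21, 7, 33, 17, 38], pivot at index 7


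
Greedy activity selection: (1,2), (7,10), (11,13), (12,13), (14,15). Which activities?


Greedy: pick earliest-ending, then skip overlaps.
Selected (4 activities): [(1, 2), (7, 10), (11, 13), (14, 15)]


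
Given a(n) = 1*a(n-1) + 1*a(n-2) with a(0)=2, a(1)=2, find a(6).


Build bottom-up:
...a(4)=10, a(5)=16, a(6)=1*16+1*10=26


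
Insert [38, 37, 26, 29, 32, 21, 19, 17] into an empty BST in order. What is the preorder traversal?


Root = 38; build tree by BST insertion.
Preorder traversal: [38, 37, 26, 21, 19, 17, 29, 32]


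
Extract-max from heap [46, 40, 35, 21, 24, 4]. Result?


Max = 46
Replace root with last, heapify down
Resulting heap: [40, 24, 35, 21, 4]


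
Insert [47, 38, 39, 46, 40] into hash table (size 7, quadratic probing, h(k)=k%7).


Insertions: 47->slot 5; 38->slot 3; 39->slot 4; 46->slot 1; 40->slot 6
Table: [None, 46, None, 38, 39, 47, 40]


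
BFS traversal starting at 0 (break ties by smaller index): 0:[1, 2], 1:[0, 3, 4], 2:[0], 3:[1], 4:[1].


BFS queue: start with [0]
Visit order: [0, 1, 2, 3, 4]


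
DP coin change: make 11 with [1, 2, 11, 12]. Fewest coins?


dp[0]=0; dp[i]=1+min(dp[i-c] for c in coins)
...dp[6]=3, dp[7]=4, dp[8]=4, dp[9]=5, dp[10]=5, dp[11]=1
Minimum coins for 11 = 1


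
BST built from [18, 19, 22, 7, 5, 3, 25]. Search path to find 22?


BST root = 18
Search for 22: compare at each node
Path: [18, 19, 22]


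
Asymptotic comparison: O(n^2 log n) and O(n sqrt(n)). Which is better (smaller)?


n^1.5 grows slower than n^2 log n
O(n sqrt(n)) is asymptotically smaller; O(n^2 log n) grows faster


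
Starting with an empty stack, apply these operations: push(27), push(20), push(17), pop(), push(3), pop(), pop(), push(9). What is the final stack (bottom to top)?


push(27) -> [27]
push(20) -> [27, 20]
push(17) -> [27, 20, 17]
pop() returns 17 -> [27, 20]
push(3) -> [27, 20, 3]
pop() returns 3 -> [27, 20]
pop() returns 20 -> [27]
push(9) -> [27, 9]
Final stack (bottom to top): [27, 9]


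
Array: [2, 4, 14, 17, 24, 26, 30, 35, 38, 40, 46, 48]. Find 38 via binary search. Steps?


Search for 38:
[0,11] mid=5 arr[5]=26
[6,11] mid=8 arr[8]=38
Total: 2 comparisons


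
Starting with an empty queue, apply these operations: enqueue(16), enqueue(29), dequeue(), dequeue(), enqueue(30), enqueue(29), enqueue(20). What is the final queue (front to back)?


enqueue(16) -> [16]
enqueue(29) -> [16, 29]
dequeue() returns 16 -> [29]
dequeue() returns 29 -> []
enqueue(30) -> [30]
enqueue(29) -> [30, 29]
enqueue(20) -> [30, 29, 20]
Final queue (front to back): [30, 29, 20]


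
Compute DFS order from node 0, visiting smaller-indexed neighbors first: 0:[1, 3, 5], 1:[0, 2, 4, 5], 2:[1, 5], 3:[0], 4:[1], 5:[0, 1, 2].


DFS stack-based: start with [0]
Visit order: [0, 1, 2, 5, 4, 3]


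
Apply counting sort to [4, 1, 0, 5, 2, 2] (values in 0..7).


Count array: [1, 1, 2, 0, 1, 1, 0, 0]
Reconstruct: [0, 1, 2, 2, 4, 5]


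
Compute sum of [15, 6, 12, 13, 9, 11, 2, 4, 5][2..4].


Prefix sums: [0, 15, 21, 33, 46, 55, 66, 68, 72, 77]
Sum[2..4] = prefix[5] - prefix[2] = 55 - 21 = 34


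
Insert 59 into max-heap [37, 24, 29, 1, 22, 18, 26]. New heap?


Append 59: [37, 24, 29, 1, 22, 18, 26, 59]
Bubble up: swap idx 7(59) with idx 3(1); swap idx 3(59) with idx 1(24); swap idx 1(59) with idx 0(37)
Result: [59, 37, 29, 24, 22, 18, 26, 1]


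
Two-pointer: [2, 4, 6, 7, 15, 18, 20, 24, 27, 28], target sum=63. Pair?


Two pointers: lo=0, hi=9
No pair sums to 63


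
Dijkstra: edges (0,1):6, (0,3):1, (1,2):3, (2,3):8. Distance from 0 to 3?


Dijkstra from 0:
Distances: {0: 0, 1: 6, 2: 9, 3: 1}
Shortest distance to 3 = 1, path = [0, 3]


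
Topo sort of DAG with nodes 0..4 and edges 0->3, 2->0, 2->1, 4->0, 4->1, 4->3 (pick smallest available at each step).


Kahn's algorithm, process smallest node first
Order: [2, 4, 0, 1, 3]


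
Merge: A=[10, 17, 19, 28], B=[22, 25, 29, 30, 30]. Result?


Compare heads, take smaller each step.
Merged: [10, 17, 19, 22, 25, 28, 29, 30, 30]


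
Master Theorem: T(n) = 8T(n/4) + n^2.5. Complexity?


a=8, b=4, c=2.5. log_4(8)=1.5 < c=2.5. Case 3: O(n^c) = O(n^2.500)
Complexity: O(n^2.500)


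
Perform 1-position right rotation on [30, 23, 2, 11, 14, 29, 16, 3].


Right rotate by 1: [3, 30, 23, 2, 11, 14, 29, 16]


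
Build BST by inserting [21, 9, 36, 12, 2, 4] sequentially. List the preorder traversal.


Root = 21; build tree by BST insertion.
Preorder traversal: [21, 9, 2, 4, 12, 36]


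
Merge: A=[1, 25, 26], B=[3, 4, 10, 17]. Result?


Compare heads, take smaller each step.
Merged: [1, 3, 4, 10, 17, 25, 26]


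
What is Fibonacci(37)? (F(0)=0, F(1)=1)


F(n)=F(n-1)+F(n-2)
...F(35)=9227465, F(36)=14930352, F(37)=24157817


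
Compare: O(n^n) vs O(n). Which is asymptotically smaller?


linear grows slower than n^n
O(n) is asymptotically smaller; O(n^n) grows faster


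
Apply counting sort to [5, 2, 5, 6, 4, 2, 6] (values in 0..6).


Count array: [0, 0, 2, 0, 1, 2, 2]
Reconstruct: [2, 2, 4, 5, 5, 6, 6]


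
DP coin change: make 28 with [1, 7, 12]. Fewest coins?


dp[0]=0; dp[i]=1+min(dp[i-c] for c in coins)
...dp[23]=5, dp[24]=2, dp[25]=3, dp[26]=3, dp[27]=4, dp[28]=4
Minimum coins for 28 = 4


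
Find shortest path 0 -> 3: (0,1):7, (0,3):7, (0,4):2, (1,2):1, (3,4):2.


Dijkstra from 0:
Distances: {0: 0, 1: 7, 2: 8, 3: 4, 4: 2}
Shortest distance to 3 = 4, path = [0, 4, 3]


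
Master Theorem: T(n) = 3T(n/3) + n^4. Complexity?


a=3, b=3, c=4. log_3(3)=1 < c=4. Case 3: O(n^c) = O(n^4)
Complexity: O(n^4)


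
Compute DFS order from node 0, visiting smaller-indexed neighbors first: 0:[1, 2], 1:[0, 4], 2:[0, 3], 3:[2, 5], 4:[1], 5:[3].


DFS stack-based: start with [0]
Visit order: [0, 1, 4, 2, 3, 5]


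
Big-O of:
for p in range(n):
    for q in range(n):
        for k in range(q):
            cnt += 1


Per nesting level: O(n) * O(n) * O(n) [triangular over q] = O(n^3)
Complexity: O(n^3)


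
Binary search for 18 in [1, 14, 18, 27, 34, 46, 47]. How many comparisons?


Search for 18:
[0,6] mid=3 arr[3]=27
[0,2] mid=1 arr[1]=14
[2,2] mid=2 arr[2]=18
Total: 3 comparisons


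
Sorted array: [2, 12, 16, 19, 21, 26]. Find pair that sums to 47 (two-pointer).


Two pointers: lo=0, hi=5
Found pair: (21, 26) summing to 47


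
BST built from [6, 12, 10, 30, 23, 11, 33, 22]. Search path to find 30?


BST root = 6
Search for 30: compare at each node
Path: [6, 12, 30]


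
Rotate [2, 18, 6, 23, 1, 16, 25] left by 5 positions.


Left rotate by 5: [16, 25, 2, 18, 6, 23, 1]


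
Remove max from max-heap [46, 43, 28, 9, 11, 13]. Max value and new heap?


Max = 46
Replace root with last, heapify down
Resulting heap: [43, 13, 28, 9, 11]


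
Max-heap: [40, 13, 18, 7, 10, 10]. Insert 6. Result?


Append 6: [40, 13, 18, 7, 10, 10, 6]
Bubble up: no swaps needed
Result: [40, 13, 18, 7, 10, 10, 6]


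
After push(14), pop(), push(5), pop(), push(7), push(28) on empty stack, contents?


push(14) -> [14]
pop() returns 14 -> []
push(5) -> [5]
pop() returns 5 -> []
push(7) -> [7]
push(28) -> [7, 28]
Final stack (bottom to top): [7, 28]


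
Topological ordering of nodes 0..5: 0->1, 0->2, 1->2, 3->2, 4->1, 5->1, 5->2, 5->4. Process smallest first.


Kahn's algorithm, process smallest node first
Order: [0, 3, 5, 4, 1, 2]


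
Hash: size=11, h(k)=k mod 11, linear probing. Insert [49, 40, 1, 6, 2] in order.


Insertions: 49->slot 5; 40->slot 7; 1->slot 1; 6->slot 6; 2->slot 2
Table: [None, 1, 2, None, None, 49, 6, 40, None, None, None]


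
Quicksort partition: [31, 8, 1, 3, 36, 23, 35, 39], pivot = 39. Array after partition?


Elements <= 39 go left of pivot.
Result: [31, 8, 1, 3, 36, 23, 35, 39], pivot at index 7


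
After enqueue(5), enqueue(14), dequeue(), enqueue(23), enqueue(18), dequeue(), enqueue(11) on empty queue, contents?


enqueue(5) -> [5]
enqueue(14) -> [5, 14]
dequeue() returns 5 -> [14]
enqueue(23) -> [14, 23]
enqueue(18) -> [14, 23, 18]
dequeue() returns 14 -> [23, 18]
enqueue(11) -> [23, 18, 11]
Final queue (front to back): [23, 18, 11]


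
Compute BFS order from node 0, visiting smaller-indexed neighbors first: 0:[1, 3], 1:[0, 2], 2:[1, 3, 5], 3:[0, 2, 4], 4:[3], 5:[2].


BFS queue: start with [0]
Visit order: [0, 1, 3, 2, 4, 5]


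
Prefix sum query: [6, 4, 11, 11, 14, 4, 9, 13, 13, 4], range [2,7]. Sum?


Prefix sums: [0, 6, 10, 21, 32, 46, 50, 59, 72, 85, 89]
Sum[2..7] = prefix[8] - prefix[2] = 72 - 10 = 62


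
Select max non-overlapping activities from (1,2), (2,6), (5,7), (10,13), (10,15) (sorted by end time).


Greedy: pick earliest-ending, then skip overlaps.
Selected (3 activities): [(1, 2), (2, 6), (10, 13)]


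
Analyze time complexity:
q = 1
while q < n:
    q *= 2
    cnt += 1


Per nesting level: O(log n) = O(log n)
Complexity: O(log n)


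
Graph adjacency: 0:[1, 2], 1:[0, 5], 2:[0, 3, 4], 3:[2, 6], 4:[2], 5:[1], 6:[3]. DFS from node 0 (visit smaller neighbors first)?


DFS stack-based: start with [0]
Visit order: [0, 1, 5, 2, 3, 6, 4]


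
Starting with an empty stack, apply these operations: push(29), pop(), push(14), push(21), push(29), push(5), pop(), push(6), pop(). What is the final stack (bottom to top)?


push(29) -> [29]
pop() returns 29 -> []
push(14) -> [14]
push(21) -> [14, 21]
push(29) -> [14, 21, 29]
push(5) -> [14, 21, 29, 5]
pop() returns 5 -> [14, 21, 29]
push(6) -> [14, 21, 29, 6]
pop() returns 6 -> [14, 21, 29]
Final stack (bottom to top): [14, 21, 29]


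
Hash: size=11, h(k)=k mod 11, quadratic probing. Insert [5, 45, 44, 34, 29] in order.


Insertions: 5->slot 5; 45->slot 1; 44->slot 0; 34->slot 2; 29->slot 7
Table: [44, 45, 34, None, None, 5, None, 29, None, None, None]


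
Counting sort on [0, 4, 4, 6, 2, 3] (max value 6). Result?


Count array: [1, 0, 1, 1, 2, 0, 1]
Reconstruct: [0, 2, 3, 4, 4, 6]


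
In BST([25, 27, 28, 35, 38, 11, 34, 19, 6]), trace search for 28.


BST root = 25
Search for 28: compare at each node
Path: [25, 27, 28]


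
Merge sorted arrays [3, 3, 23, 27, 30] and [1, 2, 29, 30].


Compare heads, take smaller each step.
Merged: [1, 2, 3, 3, 23, 27, 29, 30, 30]


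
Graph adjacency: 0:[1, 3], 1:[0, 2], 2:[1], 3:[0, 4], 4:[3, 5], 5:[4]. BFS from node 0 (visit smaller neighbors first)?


BFS queue: start with [0]
Visit order: [0, 1, 3, 2, 4, 5]


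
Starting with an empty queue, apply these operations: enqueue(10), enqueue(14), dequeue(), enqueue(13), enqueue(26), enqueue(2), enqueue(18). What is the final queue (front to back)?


enqueue(10) -> [10]
enqueue(14) -> [10, 14]
dequeue() returns 10 -> [14]
enqueue(13) -> [14, 13]
enqueue(26) -> [14, 13, 26]
enqueue(2) -> [14, 13, 26, 2]
enqueue(18) -> [14, 13, 26, 2, 18]
Final queue (front to back): [14, 13, 26, 2, 18]
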